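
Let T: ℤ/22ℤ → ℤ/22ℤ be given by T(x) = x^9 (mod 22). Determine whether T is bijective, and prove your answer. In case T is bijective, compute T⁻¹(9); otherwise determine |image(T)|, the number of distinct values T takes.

Computing x^9 mod 22 for each x (by repeated squaring, reducing mod 22 at every step), the values T(0), T(1), …, T(21) are: 0, 1, 6, 15, 14, 9, 2, 19, 18, 5, 10, 11, 12, 17, 4, 3, 20, 13, 8, 7, 16, 21.
Every element of ℤ/22ℤ appears exactly once in this list, so T is a bijection, and in particular bijective.
Since T is bijective, we read off the preimage of 9 from the same table: T(5) = 9, so T⁻¹(9) = 5.

5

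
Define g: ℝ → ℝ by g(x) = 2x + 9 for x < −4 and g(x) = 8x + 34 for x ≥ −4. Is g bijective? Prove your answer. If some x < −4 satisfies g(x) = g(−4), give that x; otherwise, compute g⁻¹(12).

Both pieces are strictly increasing (slopes 2 and 8), so each is injective on its own interval.
The left piece maps (−∞, −4) onto (−∞, 1); the right piece maps [−4, ∞) onto [2, ∞).
The images leave a gap (1 has no preimage), so g is not surjective, hence not bijective.
Because the two images are disjoint, no x < −4 has g(x) = g(−4), so we compute g⁻¹(12): 12 lies in [2, ∞), so solve 8x + 34 = 12: x = (12 − 34)/8 = −11/4.

-11/4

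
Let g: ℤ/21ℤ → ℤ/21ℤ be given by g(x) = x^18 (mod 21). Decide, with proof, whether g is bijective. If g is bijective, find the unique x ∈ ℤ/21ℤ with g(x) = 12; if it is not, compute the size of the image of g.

4

g(1) = 1^18 = 1.
g(2): Repeated squaring mod 21: 2^1 ≡ 2, 2^2 ≡ 2² = 4, 2^4 ≡ 4² = 16, 2^8 ≡ 16² = 256 ≡ 4, 2^16 ≡ 4² = 16. Since 18 = 16 + 2, 2^18 ≡ 16·4: 16·4 = 64 ≡ 1. So 2^18 ≡ 1 (mod 21).
So g(1) = g(2) = 1 while 1 ≠ 2, hence g is not injective, hence not bijective.
Since g is not bijective, we determine |image(g)|. Computing x^18 mod 21 for each x (by repeated squaring, reducing mod 21 at every step), the values g(0), g(1), …, g(20) are: 0, 1, 1, 15, 1, 1, 15, 7, 1, 15, 1, 1, 15, 1, 7, 15, 1, 1, 15, 1, 1.
The distinct values are {0, 1, 7, 15}; there are 4 of them.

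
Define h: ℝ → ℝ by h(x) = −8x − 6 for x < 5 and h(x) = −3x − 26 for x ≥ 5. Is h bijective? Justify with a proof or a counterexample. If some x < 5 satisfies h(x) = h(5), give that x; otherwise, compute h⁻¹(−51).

Both pieces are strictly decreasing (slopes −8 and −3), so each is injective on its own interval.
The left piece maps (−∞, 5) onto (−46, ∞); the right piece maps [5, ∞) onto (−∞, −41].
These images overlap. In particular h(5) = −41 (right piece), and solving −8x − 6 = −41 on the left piece gives x = 35/8 < 5.
So h(35/8) = h(5) with 35/8 ≠ 5, and h is not injective, hence not bijective. This x = 35/8 is the requested value below 5.

35/8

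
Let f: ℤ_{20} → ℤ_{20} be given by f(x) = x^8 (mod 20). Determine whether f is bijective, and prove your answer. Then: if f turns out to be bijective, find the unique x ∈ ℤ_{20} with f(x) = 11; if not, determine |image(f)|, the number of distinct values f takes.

f(1) = 1^8 = 1.
f(3): Repeated squaring mod 20: 3^1 ≡ 3, 3^2 ≡ 3² = 9, 3^4 ≡ 9² = 81 ≡ 1, 3^8 ≡ 1² = 1. So 3^8 ≡ 1 (mod 20).
So f(1) = f(3) = 1 while 1 ≠ 3, so f is not injective, hence not bijective.
Since f is not bijective, we determine |image(f)|. Computing x^8 mod 20 for each x (by repeated squaring, reducing mod 20 at every step), the values f(0), f(1), …, f(19) are: 0, 1, 16, 1, 16, 5, 16, 1, 16, 1, 0, 1, 16, 1, 16, 5, 16, 1, 16, 1.
The distinct values are {0, 1, 5, 16}; there are 4 of them.

4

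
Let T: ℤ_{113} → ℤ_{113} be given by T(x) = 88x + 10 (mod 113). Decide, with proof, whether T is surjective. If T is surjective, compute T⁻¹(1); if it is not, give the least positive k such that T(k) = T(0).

Since gcd(88, 113) = 1, 88 is invertible modulo 113. Euclid's algorithm: 113 = 1·88 + 25, 88 = 3·25 + 13, 25 = 1·13 + 12, 13 = 1·12 + 1; back-substituting gives 1 = 9·88 − 7·113, so 88⁻¹ ≡ 9 (mod 113).
Then y ↦ 9(y − 10) is a two-sided inverse to T, so every y ∈ ℤ_{113} has a preimage.
Therefore T is surjective.
Since T is surjective, we find T⁻¹(1): we need 88x ≡ 1 − 10 ≡ 104 (mod 113). Using 88⁻¹ = 9: x ≡ 9·104 = 936 = 8·113 + 32, so x = 32.
Check: T(32) = 88·32 + 10 = 2826 = 25·113 + 1 ≡ 1 (mod 113).

32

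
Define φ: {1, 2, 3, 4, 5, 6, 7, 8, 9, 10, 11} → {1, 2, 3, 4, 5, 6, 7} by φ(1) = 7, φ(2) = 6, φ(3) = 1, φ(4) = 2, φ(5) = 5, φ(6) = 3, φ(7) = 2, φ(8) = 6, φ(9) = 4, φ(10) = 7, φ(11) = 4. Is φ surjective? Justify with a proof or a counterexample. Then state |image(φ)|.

Every element of the codomain has a preimage: 1 = φ(3), 2 = φ(4), 3 = φ(6), 4 = φ(9), 5 = φ(5), 6 = φ(2), 7 = φ(1).
Hence φ is surjective.
The image of φ is {1, 2, 3, 4, 5, 6, 7}, which has 7 elements.

7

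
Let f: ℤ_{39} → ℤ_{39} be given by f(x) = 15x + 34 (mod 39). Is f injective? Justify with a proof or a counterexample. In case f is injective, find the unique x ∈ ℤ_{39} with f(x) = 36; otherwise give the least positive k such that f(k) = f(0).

13

Recall: injectivity means: for all u, v in the domain, f(u) = f(v) implies u = v.
We have gcd(15, 39) = 3 > 1. Taking u = 0 and v = 13: f(0) = 34 and f(13) = 15·13 + 34 = 229 ≡ 34 (mod 39).
So f(0) = f(13) while 0 ≠ 13, so f is not injective.
Since f is not injective, we find the least positive k with f(k) = f(0): this means 15k ≡ 0 (mod 39), i.e. 39 ∣ 15k. Since gcd(15, 39) = 3, dividing through by 3 this holds exactly when 13 ∣ 5k, and as gcd(5, 13) = 1, exactly when 13 ∣ k.
The smallest positive such k is 13.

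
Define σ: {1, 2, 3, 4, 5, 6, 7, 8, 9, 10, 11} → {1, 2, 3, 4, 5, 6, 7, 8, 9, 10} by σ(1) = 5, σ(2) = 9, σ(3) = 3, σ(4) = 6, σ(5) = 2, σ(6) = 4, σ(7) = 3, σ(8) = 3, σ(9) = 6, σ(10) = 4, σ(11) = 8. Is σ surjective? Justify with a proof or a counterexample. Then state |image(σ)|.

No element maps to 1, so σ is not surjective.
The image of σ is {2, 3, 4, 5, 6, 8, 9}, which has 7 elements.

7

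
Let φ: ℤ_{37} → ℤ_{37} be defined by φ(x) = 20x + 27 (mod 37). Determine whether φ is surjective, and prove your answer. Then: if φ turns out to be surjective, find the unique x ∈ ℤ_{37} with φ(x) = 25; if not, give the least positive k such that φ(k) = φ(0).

Recall that surjectivity means every element of the codomain has a preimage under φ.
Since gcd(20, 37) = 1, 20 is invertible modulo 37. Euclid's algorithm: 37 = 1·20 + 17, 20 = 1·17 + 3, 17 = 5·3 + 2, 3 = 1·2 + 1; back-substituting gives 1 = 13·20 − 7·37, so 20⁻¹ ≡ 13 (mod 37).
Then y ↦ 13(y − 27) is a two-sided inverse to φ, so every y ∈ ℤ_{37} has a preimage.
So φ is surjective.
Since φ is surjective, we find φ⁻¹(25): we need 20x ≡ 25 − 27 ≡ 35 (mod 37). Using 20⁻¹ = 13: x ≡ 13·35 = 455 = 12·37 + 11, so x = 11.
Check: φ(11) = 20·11 + 27 = 247 = 6·37 + 25 ≡ 25 (mod 37).

11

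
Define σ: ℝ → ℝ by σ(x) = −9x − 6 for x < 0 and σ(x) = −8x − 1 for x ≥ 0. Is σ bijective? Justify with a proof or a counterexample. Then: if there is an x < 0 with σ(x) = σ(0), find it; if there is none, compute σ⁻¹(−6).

Both pieces are strictly decreasing (slopes −9 and −8), so each is injective on its own interval.
The left piece maps (−∞, 0) onto (−6, ∞); the right piece maps [0, ∞) onto (−∞, −1].
These images overlap. In particular σ(0) = −1 (right piece), and solving −9x − 6 = −1 on the left piece gives x = −5/9 < 0.
So σ(−5/9) = σ(0) with −5/9 ≠ 0, and σ is not injective, hence not bijective. This x = −5/9 is the requested value below 0.

-5/9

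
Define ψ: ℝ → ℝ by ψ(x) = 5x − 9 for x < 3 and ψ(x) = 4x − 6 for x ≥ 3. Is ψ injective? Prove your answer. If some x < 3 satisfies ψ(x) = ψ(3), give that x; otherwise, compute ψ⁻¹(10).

Both pieces are strictly increasing (slopes 5 and 4), so each is injective on its own interval.
The left piece maps (−∞, 3) onto (−∞, 6); the right piece maps [3, ∞) onto [6, ∞).
These images are disjoint, so no value is attained by both pieces. Thus ψ is injective.
Because the two images are disjoint, no x < 3 has ψ(x) = ψ(3), so we compute ψ⁻¹(10): 10 lies in [6, ∞), so solve 4x − 6 = 10: x = (10 + 6)/4 = 4.

4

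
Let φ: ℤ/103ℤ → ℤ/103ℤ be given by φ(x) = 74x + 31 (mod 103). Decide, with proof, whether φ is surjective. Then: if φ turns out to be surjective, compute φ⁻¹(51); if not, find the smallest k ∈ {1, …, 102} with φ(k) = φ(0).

Recall that φ is surjective if every y in the codomain equals φ(x) for some x in the domain.
Since gcd(74, 103) = 1, 74 is invertible modulo 103. Euclid's algorithm: 103 = 1·74 + 29, 74 = 2·29 + 16, 29 = 1·16 + 13, 16 = 1·13 + 3, 13 = 4·3 + 1; back-substituting gives 1 = 71·74 − 51·103, so 74⁻¹ ≡ 71 (mod 103).
For any y ∈ ℤ/103ℤ, x = 71(y − 31) mod 103 satisfies φ(x) = 74·71(y − 31) + 31 ≡ y (since 74·71 ≡ 1 mod 103). So every y has a preimage.
So φ is surjective.
Since φ is surjective, we find φ⁻¹(51): we need 74x ≡ 51 − 31 ≡ 20 (mod 103). Using 74⁻¹ = 71: x ≡ 71·20 = 1420 = 13·103 + 81, so x = 81.
Check: φ(81) = 74·81 + 31 = 6025 = 58·103 + 51 ≡ 51 (mod 103).

81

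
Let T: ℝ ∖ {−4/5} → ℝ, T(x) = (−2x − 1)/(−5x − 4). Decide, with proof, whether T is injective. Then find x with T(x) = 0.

-1/2

Suppose T(x_1) = T(x_2). Cross-multiplying: (−2x_1 − 1)(−5x_2 − 4) = (−2x_2 − 1)(−5x_1 − 4).
Expanding both sides and cancelling the symmetric terms leaves 3·(x_1 − x_2) = 0. Since 3 ≠ 0, x_1 = x_2. So T is injective.
Solving T(x) = 0: cross-multiplying gives −2x − 1 = 0(−5x − 4), which rearranges to −2x = 1, so x = −1/2.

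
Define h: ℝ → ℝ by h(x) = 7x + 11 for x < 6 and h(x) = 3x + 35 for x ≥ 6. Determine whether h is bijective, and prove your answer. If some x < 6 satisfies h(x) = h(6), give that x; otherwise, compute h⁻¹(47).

36/7

Both pieces are strictly increasing (slopes 7 and 3), so each is injective on its own interval.
The left piece maps (−∞, 6) onto (−∞, 53); the right piece maps [6, ∞) onto [53, ∞).
Since 53 = 53, the images partition ℝ: h is injective and surjective, hence bijective.
Because the two images are disjoint, no x < 6 has h(x) = h(6), so we compute h⁻¹(47): 47 lies in (−∞, 53), so solve 7x + 11 = 47: x = (47 − 11)/7 = 36/7.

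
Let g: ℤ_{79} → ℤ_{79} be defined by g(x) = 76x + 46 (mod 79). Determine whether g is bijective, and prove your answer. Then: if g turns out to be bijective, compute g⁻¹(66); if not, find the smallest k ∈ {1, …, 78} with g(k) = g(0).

46

If g(u) = g(v), then 76u ≡ 76v (mod 79). Because gcd(76, 79) = 1, we may cancel 76 to get u ≡ v (mod 79).
We now compute 76⁻¹ mod 79 explicitly. Euclid's algorithm: 79 = 1·76 + 3, 76 = 25·3 + 1; back-substituting gives 1 = 26·76 − 25·79, so 76⁻¹ ≡ 26 (mod 79).
Then y ↦ 26(y − 46) is a two-sided inverse to g, so every y ∈ ℤ_{79} has a preimage.
Thus g is bijective.
Since g is bijective, we compute g⁻¹(66): solve 76x + 46 ≡ 66 (mod 79), i.e. 76x ≡ 20 (mod 79).
Multiplying by 76⁻¹ = 26 gives x ≡ 26·20 = 520 = 6·79 + 46 ≡ 46 (mod 79).
Check: g(46) = 76·46 + 46 = 3542 = 44·79 + 66 ≡ 66 (mod 79).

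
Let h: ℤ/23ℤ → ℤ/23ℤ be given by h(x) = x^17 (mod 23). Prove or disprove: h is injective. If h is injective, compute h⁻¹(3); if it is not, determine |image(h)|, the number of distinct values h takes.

Since 23 is prime, the nonzero elements of ℤ/23ℤ form a cyclic group of order 22.
As gcd(17, 22) = 1, raising to the 17th power is a bijection on this group: if x_1^17 ≡ x_2^17 then (x_1x_2^{−1})^17 = 1, and the only element of order dividing gcd(17, 22) = 1 is 1, so x_1 = x_2.
With h(0) = 0 this makes h injective on all of ℤ/23ℤ, hence bijective (finite equal-size domain and codomain). In particular h is injective.
Since h is injective, we find the preimage of 3. The inverse of x ↦ x^17 on (ℤ/23ℤ)^× is x ↦ x^13, because 17·13 = 221 = 10·22 + 1 ≡ 1 (mod 22) and x^{22} = 1 for x ≠ 0 (Fermat). So h⁻¹(3) = 3^13 mod 23.
Repeated squaring mod 23: 3^1 ≡ 3, 3^2 ≡ 3² = 9, 3^4 ≡ 9² = 81 ≡ 12, 3^8 ≡ 12² = 144 ≡ 6. Since 13 = 8 + 4 + 1, 3^13 ≡ 6·12·3: 6·12 = 72 ≡ 3, then 3·3 = 9. So 3^13 ≡ 9 (mod 23).
Hence h⁻¹(3) = 9.

9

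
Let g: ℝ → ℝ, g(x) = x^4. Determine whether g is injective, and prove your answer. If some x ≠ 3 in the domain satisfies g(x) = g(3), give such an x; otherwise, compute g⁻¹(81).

-3

g(3) = 81 = (−3)^4 = g(−3) (since 4 is even), with 3 ≠ −3. So g is not injective.
For the follow-up, such an x exists: taking x = −3 ∈ ℝ gives g(−3) = 81 = g(3) with −3 ≠ 3.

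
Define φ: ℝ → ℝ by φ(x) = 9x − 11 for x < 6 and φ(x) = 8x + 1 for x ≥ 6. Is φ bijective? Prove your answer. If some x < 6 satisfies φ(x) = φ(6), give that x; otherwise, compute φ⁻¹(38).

Both pieces are strictly increasing (slopes 9 and 8), so each is injective on its own interval.
The left piece maps (−∞, 6) onto (−∞, 43); the right piece maps [6, ∞) onto [49, ∞).
The images leave a gap (43 has no preimage), so φ is not surjective, hence not bijective.
Because the two images are disjoint, no x < 6 has φ(x) = φ(6), so we compute φ⁻¹(38): 38 lies in (−∞, 43), so solve 9x − 11 = 38: x = (38 + 11)/9 = 49/9.

49/9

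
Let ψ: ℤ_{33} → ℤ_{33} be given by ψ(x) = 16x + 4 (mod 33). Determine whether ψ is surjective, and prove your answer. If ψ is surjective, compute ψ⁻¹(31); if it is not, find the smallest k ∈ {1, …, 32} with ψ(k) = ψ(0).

Since gcd(16, 33) = 1, 16 is invertible modulo 33. Euclid's algorithm: 33 = 2·16 + 1; back-substituting gives 1 = 31·16 − 15·33, so 16⁻¹ ≡ 31 (mod 33).
Then y ↦ 31(y − 4) is a two-sided inverse to ψ, so every y ∈ ℤ_{33} has a preimage.
Therefore ψ is surjective.
Since ψ is surjective, we compute ψ⁻¹(31): solve 16x + 4 ≡ 31 (mod 33), i.e. 16x ≡ 27 (mod 33).
Multiplying by 16⁻¹ = 31 gives x ≡ 31·27 = 837 = 25·33 + 12 ≡ 12 (mod 33).
Check: ψ(12) = 16·12 + 4 = 196 = 5·33 + 31 ≡ 31 (mod 33).

12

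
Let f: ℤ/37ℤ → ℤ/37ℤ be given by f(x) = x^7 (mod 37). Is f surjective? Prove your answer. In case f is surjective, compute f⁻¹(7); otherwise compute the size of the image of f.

Since 37 is prime, the nonzero elements of ℤ/37ℤ form a cyclic group of order 36.
As gcd(7, 36) = 1, raising to the 7th power is a bijection on this group: if a^7 ≡ b^7 then (ab^{−1})^7 = 1, and the only element of order dividing gcd(7, 36) = 1 is 1, so a = b.
With f(0) = 0 this makes f injective on all of ℤ/37ℤ, hence bijective (finite equal-size domain and codomain). In particular f is surjective.
Since f is surjective, we find the preimage of 7. The inverse of x ↦ x^7 on (ℤ/37ℤ)^× is x ↦ x^31, because 7·31 = 217 = 6·36 + 1 ≡ 1 (mod 36) and x^{36} = 1 for x ≠ 0 (Fermat). So f⁻¹(7) = 7^31 mod 37.
Repeated squaring mod 37: 7^1 ≡ 7, 7^2 ≡ 7² = 49 ≡ 12, 7^4 ≡ 12² = 144 ≡ 33, 7^8 ≡ 33² = 1089 ≡ 16, 7^16 ≡ 16² = 256 ≡ 34. Since 31 = 16 + 8 + 4 + 2 + 1, 7^31 ≡ 34·16·33·12·7: 34·16 = 544 ≡ 26, then 26·33 = 858 ≡ 7, then 7·12 = 84 ≡ 10, then 10·7 = 70 ≡ 33. So 7^31 ≡ 33 (mod 37).
Hence f⁻¹(7) = 33.

33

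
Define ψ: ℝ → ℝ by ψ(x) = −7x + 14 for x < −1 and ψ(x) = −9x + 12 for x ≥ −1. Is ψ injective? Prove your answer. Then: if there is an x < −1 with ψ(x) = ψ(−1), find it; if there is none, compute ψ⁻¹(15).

Both pieces are strictly decreasing (slopes −7 and −9), so each is injective on its own interval.
The left piece maps (−∞, −1) onto (21, ∞); the right piece maps [−1, ∞) onto (−∞, 21].
These images are disjoint, so no value is attained by both pieces. So ψ is injective.
Because the two images are disjoint, no x < −1 has ψ(x) = ψ(−1), so we compute ψ⁻¹(15): 15 lies in (−∞, 21], so solve −9x + 12 = 15: x = (15 − 12)/(−9) = −1/3.

-1/3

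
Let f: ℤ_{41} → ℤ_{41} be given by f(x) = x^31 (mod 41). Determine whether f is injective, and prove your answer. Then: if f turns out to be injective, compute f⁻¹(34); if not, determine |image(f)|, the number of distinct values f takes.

Since 41 is prime, the nonzero elements of ℤ_{41} form a cyclic group of order 40.
As gcd(31, 40) = 1, raising to the 31st power is a bijection on this group: if a^31 ≡ b^31 then (ab^{−1})^31 = 1, and the only element of order dividing gcd(31, 40) = 1 is 1, so a = b.
With f(0) = 0 this makes f injective on all of ℤ_{41}, hence bijective (finite equal-size domain and codomain). In particular f is injective.
Since f is injective, we find the preimage of 34. The inverse of x ↦ x^31 on (ℤ_{41})^× is x ↦ x^31, because 31·31 = 961 = 24·40 + 1 ≡ 1 (mod 40) and x^{40} = 1 for x ≠ 0 (Fermat). So f⁻¹(34) = 34^31 mod 41.
Repeated squaring mod 41: 34^1 ≡ 34, 34^2 ≡ 34² = 1156 ≡ 8, 34^4 ≡ 8² = 64 ≡ 23, 34^8 ≡ 23² = 529 ≡ 37, 34^16 ≡ 37² = 1369 ≡ 16. Since 31 = 16 + 8 + 4 + 2 + 1, 34^31 ≡ 16·37·23·8·34: 16·37 = 592 ≡ 18, then 18·23 = 414 ≡ 4, then 4·8 = 32, then 32·34 = 1088 ≡ 22. So 34^31 ≡ 22 (mod 41).
Hence f⁻¹(34) = 22.

22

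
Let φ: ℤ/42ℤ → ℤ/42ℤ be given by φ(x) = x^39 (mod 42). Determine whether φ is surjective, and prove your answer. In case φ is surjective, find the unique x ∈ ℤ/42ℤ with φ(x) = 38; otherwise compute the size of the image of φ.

18

φ(2): Repeated squaring mod 42: 2^1 ≡ 2, 2^2 ≡ 2² = 4, 2^4 ≡ 4² = 16, 2^8 ≡ 16² = 256 ≡ 4, 2^16 ≡ 4² = 16, 2^32 ≡ 16² = 256 ≡ 4. Since 39 = 32 + 4 + 2 + 1, 2^39 ≡ 4·16·4·2: 4·16 = 64 ≡ 22, then 22·4 = 88 ≡ 4, then 4·2 = 8. So 2^39 ≡ 8 (mod 42).
φ(8): Repeated squaring mod 42: 8^1 ≡ 8, 8^2 ≡ 8² = 64 ≡ 22, 8^4 ≡ 22² = 484 ≡ 22, 8^8 ≡ 22² = 484 ≡ 22, 8^16 ≡ 22² = 484 ≡ 22, 8^32 ≡ 22² = 484 ≡ 22. Since 39 = 32 + 4 + 2 + 1, 8^39 ≡ 22·22·22·8: 22·22 = 484 ≡ 22, then 22·22 = 484 ≡ 22, then 22·8 = 176 ≡ 8. So 8^39 ≡ 8 (mod 42).
So φ(2) = φ(8) = 8 while 2 ≠ 8, hence φ is not injective.
A non-injective map from the 42-element set ℤ/42ℤ to itself takes at most 41 distinct values, so it cannot be surjective. So φ is not surjective.
Since φ is not surjective, we determine |image(φ)|. Computing x^39 mod 42 for each x (by repeated squaring, reducing mod 42 at every step), the values φ(0), φ(1), …, φ(41) are: 0, 1, 8, 27, 22, 41, 6, 7, 8, 15, 34, 29, 6, 13, 14, 15, 22, 41, 36, 13, 20, 21, 22, 29, 6, 1, 20, 27, 28, 29, 36, 13, 8, 27, 34, 35, 36, 1, 20, 15, 34, 41.
The distinct values are {0, 1, 6, 7, 8, 13, 14, 15, 20, 21, 22, 27, 28, 29, 34, 35, 36, 41}; there are 18 of them.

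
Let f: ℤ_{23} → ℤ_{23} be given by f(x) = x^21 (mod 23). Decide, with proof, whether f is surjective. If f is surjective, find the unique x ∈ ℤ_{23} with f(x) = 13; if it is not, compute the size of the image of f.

Since 23 is prime, the nonzero elements of ℤ_{23} form a cyclic group of order 22.
As gcd(21, 22) = 1, raising to the 21st power is a bijection on this group: if u^21 ≡ v^21 then (uv^{−1})^21 = 1, and the only element of order dividing gcd(21, 22) = 1 is 1, so u = v.
With f(0) = 0 this makes f injective on all of ℤ_{23}, hence bijective (finite equal-size domain and codomain). In particular f is surjective.
Since f is surjective, we find the preimage of 13. The inverse of x ↦ x^21 on (ℤ_{23})^× is x ↦ x^21, because 21·21 = 441 = 20·22 + 1 ≡ 1 (mod 22) and x^{22} = 1 for x ≠ 0 (Fermat). So f⁻¹(13) = 13^21 mod 23.
Repeated squaring mod 23: 13^1 ≡ 13, 13^2 ≡ 13² = 169 ≡ 8, 13^4 ≡ 8² = 64 ≡ 18, 13^8 ≡ 18² = 324 ≡ 2, 13^16 ≡ 2² = 4. Since 21 = 16 + 4 + 1, 13^21 ≡ 4·18·13: 4·18 = 72 ≡ 3, then 3·13 = 39 ≡ 16. So 13^21 ≡ 16 (mod 23).
Hence f⁻¹(13) = 16.

16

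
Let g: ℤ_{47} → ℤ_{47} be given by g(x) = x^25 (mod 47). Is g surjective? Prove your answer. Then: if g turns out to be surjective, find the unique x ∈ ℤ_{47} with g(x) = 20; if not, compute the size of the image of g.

Since 47 is prime, the nonzero elements of ℤ_{47} form a cyclic group of order 46.
As gcd(25, 46) = 1, raising to the 25th power is a bijection on this group: if x_1^25 ≡ x_2^25 then (x_1x_2^{−1})^25 = 1, and the only element of order dividing gcd(25, 46) = 1 is 1, so x_1 = x_2.
With g(0) = 0 this makes g injective on all of ℤ_{47}, hence bijective (finite equal-size domain and codomain). In particular g is surjective.
Since g is surjective, we find the preimage of 20. The inverse of x ↦ x^25 on (ℤ_{47})^× is x ↦ x^35, because 25·35 = 875 = 19·46 + 1 ≡ 1 (mod 46) and x^{46} = 1 for x ≠ 0 (Fermat). So g⁻¹(20) = 20^35 mod 47.
Repeated squaring mod 47: 20^1 ≡ 20, 20^2 ≡ 20² = 400 ≡ 24, 20^4 ≡ 24² = 576 ≡ 12, 20^8 ≡ 12² = 144 ≡ 3, 20^16 ≡ 3² = 9, 20^32 ≡ 9² = 81 ≡ 34. Since 35 = 32 + 2 + 1, 20^35 ≡ 34·24·20: 34·24 = 816 ≡ 17, then 17·20 = 340 ≡ 11. So 20^35 ≡ 11 (mod 47).
Hence g⁻¹(20) = 11.

11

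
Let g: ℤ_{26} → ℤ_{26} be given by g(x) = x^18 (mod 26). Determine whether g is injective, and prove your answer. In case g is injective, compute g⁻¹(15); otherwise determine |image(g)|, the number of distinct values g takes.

6

g(1) = 1^18 = 1.
g(3): Repeated squaring mod 26: 3^1 ≡ 3, 3^2 ≡ 3² = 9, 3^4 ≡ 9² = 81 ≡ 3, 3^8 ≡ 3² = 9, 3^16 ≡ 9² = 81 ≡ 3. Since 18 = 16 + 2, 3^18 ≡ 3·9: 3·9 = 27 ≡ 1. So 3^18 ≡ 1 (mod 26).
So g(1) = g(3) = 1 while 1 ≠ 3, therefore g is not injective.
Since g is not injective, we determine |image(g)|. Computing x^18 mod 26 for each x (by repeated squaring, reducing mod 26 at every step), the values g(0), g(1), …, g(25) are: 0, 1, 12, 1, 14, 25, 12, 25, 12, 1, 14, 25, 14, 13, 14, 25, 14, 1, 12, 25, 12, 25, 14, 1, 12, 1.
The distinct values are {0, 1, 12, 13, 14, 25}; there are 6 of them.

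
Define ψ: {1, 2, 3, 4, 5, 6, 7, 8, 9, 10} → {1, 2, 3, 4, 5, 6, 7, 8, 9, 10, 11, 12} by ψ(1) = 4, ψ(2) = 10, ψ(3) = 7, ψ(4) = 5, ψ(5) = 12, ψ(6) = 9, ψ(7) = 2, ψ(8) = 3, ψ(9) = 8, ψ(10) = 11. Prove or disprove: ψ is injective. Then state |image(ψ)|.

10

The values ψ(1), …, ψ(10) are 4, 10, 7, 5, 12, 9, 2, 3, 8, 11 — all distinct.
So ψ(x_1) = ψ(x_2) only when x_1 = x_2, and ψ is injective.
The image of ψ is {2, 3, 4, 5, 7, 8, 9, 10, 11, 12}, which has 10 elements.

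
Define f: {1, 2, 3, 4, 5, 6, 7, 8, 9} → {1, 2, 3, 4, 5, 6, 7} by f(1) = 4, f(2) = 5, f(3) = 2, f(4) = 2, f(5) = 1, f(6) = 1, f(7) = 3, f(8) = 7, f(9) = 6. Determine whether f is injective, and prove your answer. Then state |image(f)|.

7

f(3) = 2 = f(4) with 3 ≠ 4, so f is not injective.
The image of f is {1, 2, 3, 4, 5, 6, 7}, which has 7 elements.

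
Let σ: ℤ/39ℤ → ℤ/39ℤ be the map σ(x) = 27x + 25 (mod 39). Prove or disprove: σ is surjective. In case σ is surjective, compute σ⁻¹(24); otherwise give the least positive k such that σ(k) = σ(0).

13

By definition, σ is surjective if every y in the codomain equals σ(x) for some x in the domain.
Since gcd(27, 39) = 3, we have 27x ≡ 0 (mod 3) for all x, so σ(x) ≡ 1 (mod 3).
But 0 ≢ 1 (mod 3), so 0 ∈ ℤ/39ℤ has no preimage. Therefore σ is not surjective.
Since σ is not surjective, we find the least positive k with σ(k) = σ(0): this means 27k ≡ 0 (mod 39), i.e. 39 ∣ 27k. Since gcd(27, 39) = 3, dividing through by 3 this holds exactly when 13 ∣ 9k, and as gcd(9, 13) = 1, exactly when 13 ∣ k.
The smallest positive such k is 13.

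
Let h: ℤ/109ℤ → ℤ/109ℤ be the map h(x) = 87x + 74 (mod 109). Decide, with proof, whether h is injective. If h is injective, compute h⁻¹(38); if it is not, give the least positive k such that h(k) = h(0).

71

If h(x_1) = h(x_2), then 87x_1 ≡ 87x_2 (mod 109). Because gcd(87, 109) = 1, we may cancel 87 to get x_1 ≡ x_2 (mod 109).
Hence h is injective.
We now compute 87⁻¹ mod 109 explicitly. Euclid's algorithm: 109 = 1·87 + 22, 87 = 3·22 + 21, 22 = 1·21 + 1; back-substituting gives 1 = 104·87 − 83·109, so 87⁻¹ ≡ 104 (mod 109).
Since h is injective, we compute h⁻¹(38): solve 87x + 74 ≡ 38 (mod 109), i.e. 87x ≡ 73 (mod 109).
Multiplying by 87⁻¹ = 104 gives x ≡ 104·73 = 7592 = 69·109 + 71 ≡ 71 (mod 109).
Check: h(71) = 87·71 + 74 = 6251 = 57·109 + 38 ≡ 38 (mod 109).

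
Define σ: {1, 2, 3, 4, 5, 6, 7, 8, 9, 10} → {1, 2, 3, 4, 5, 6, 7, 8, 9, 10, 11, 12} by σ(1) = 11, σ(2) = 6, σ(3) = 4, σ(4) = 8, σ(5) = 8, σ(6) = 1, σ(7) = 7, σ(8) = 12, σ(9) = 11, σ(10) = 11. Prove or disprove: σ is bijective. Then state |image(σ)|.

σ(4) = 8 = σ(5) with 4 ≠ 5, so σ is not injective, hence not bijective.
The image of σ is {1, 4, 6, 7, 8, 11, 12}, which has 7 elements.

7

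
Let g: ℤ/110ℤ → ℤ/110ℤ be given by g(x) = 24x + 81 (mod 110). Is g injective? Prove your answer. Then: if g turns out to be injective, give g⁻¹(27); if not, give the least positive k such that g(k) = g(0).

55

We have gcd(24, 110) = 2 > 1. Taking a = 0 and b = 55: g(0) = 81 and g(55) = 24·55 + 81 = 1401 ≡ 81 (mod 110).
So g(0) = g(55) while 0 ≠ 55, hence g is not injective.
Since g is not injective, we find the least positive k with g(k) = g(0): this means 24k ≡ 0 (mod 110), i.e. 110 ∣ 24k. Since gcd(24, 110) = 2, dividing through by 2 this holds exactly when 55 ∣ 12k, and as gcd(12, 55) = 1, exactly when 55 ∣ k.
The smallest positive such k is 55.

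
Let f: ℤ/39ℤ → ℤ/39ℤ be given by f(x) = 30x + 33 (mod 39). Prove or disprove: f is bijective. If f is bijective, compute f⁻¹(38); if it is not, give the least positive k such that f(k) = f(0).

We have gcd(30, 39) = 3 > 1. Taking s = 0 and t = 13: f(0) = 33 and f(13) = 30·13 + 33 = 423 ≡ 33 (mod 39).
So f(0) = f(13) while 0 ≠ 13, hence f is not injective, hence not bijective.
Since f is not bijective, we find the least positive k with f(k) = f(0): this means 30k ≡ 0 (mod 39), i.e. 39 ∣ 30k. Since gcd(30, 39) = 3, dividing through by 3 this holds exactly when 13 ∣ 10k, and as gcd(10, 13) = 1, exactly when 13 ∣ k.
The smallest positive such k is 13.

13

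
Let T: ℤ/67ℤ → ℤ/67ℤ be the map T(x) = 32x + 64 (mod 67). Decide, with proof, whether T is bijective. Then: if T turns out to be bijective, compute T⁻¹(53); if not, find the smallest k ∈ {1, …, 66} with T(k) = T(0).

If T(s) = T(t), then 32s ≡ 32t (mod 67). Because gcd(32, 67) = 1, we may cancel 32 to get s ≡ t (mod 67).
We now compute 32⁻¹ mod 67 explicitly. Euclid's algorithm: 67 = 2·32 + 3, 32 = 10·3 + 2, 3 = 1·2 + 1; back-substituting gives 1 = 44·32 − 21·67, so 32⁻¹ ≡ 44 (mod 67).
For any y ∈ ℤ/67ℤ, x = 44(y − 64) mod 67 satisfies T(x) = 32·44(y − 64) + 64 ≡ y (since 32·44 ≡ 1 mod 67). So every y has a preimage.
So T is bijective.
Since T is bijective, we find T⁻¹(53): we need 32x ≡ 53 − 64 ≡ 56 (mod 67). Using 32⁻¹ = 44: x ≡ 44·56 = 2464 = 36·67 + 52, so x = 52.
Check: T(52) = 32·52 + 64 = 1728 = 25·67 + 53 ≡ 53 (mod 67).

52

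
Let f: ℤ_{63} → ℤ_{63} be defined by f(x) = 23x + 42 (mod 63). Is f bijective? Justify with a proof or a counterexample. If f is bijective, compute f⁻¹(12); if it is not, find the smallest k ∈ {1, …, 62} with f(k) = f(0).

If f(u) = f(v), then 23u ≡ 23v (mod 63). Because gcd(23, 63) = 1, we may cancel 23 to get u ≡ v (mod 63).
We now compute 23⁻¹ mod 63 explicitly. Euclid's algorithm: 63 = 2·23 + 17, 23 = 1·17 + 6, 17 = 2·6 + 5, 6 = 1·5 + 1; back-substituting gives 1 = 11·23 − 4·63, so 23⁻¹ ≡ 11 (mod 63).
For any y ∈ ℤ_{63}, x = 11(y − 42) mod 63 satisfies f(x) = 23·11(y − 42) + 42 ≡ y (since 23·11 ≡ 1 mod 63). So every y has a preimage.
Therefore f is bijective.
Since f is bijective, we find f⁻¹(12): we need 23x ≡ 12 − 42 ≡ 33 (mod 63). Using 23⁻¹ = 11: x ≡ 11·33 = 363 = 5·63 + 48, so x = 48.
Check: f(48) = 23·48 + 42 = 1146 = 18·63 + 12 ≡ 12 (mod 63).

48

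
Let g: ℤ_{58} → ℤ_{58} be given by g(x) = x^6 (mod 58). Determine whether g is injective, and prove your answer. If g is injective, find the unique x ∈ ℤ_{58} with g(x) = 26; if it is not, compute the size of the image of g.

30

g(28): Repeated squaring mod 58: 28^1 ≡ 28, 28^2 ≡ 28² = 784 ≡ 30, 28^4 ≡ 30² = 900 ≡ 30. Since 6 = 4 + 2, 28^6 ≡ 30·30: 30·30 = 900 ≡ 30. So 28^6 ≡ 30 (mod 58).
g(30): Repeated squaring mod 58: 30^1 ≡ 30, 30^2 ≡ 30² = 900 ≡ 30, 30^4 ≡ 30² = 900 ≡ 30. Since 6 = 4 + 2, 30^6 ≡ 30·30: 30·30 = 900 ≡ 30. So 30^6 ≡ 30 (mod 58).
So g(28) = g(30) = 30 while 28 ≠ 30, so g is not injective.
Since g is not injective, we determine |image(g)|. Computing x^6 mod 58 for each x (by repeated squaring, reducing mod 58 at every step), the values g(0), g(1), …, g(57) are: 0, 1, 6, 33, 36, 23, 24, 25, 42, 45, 22, 9, 28, 49, 34, 5, 20, 57, 38, 51, 16, 13, 54, 53, 52, 7, 4, 35, 30, 29, 30, 35, 4, 7, 52, 53, 54, 13, 16, 51, 38, 57, 20, 5, 34, 49, 28, 9, 22, 45, 42, 25, 24, 23, 36, 33, 6, 1.
The distinct values are {0, 1, 4, 5, 6, 7, 9, 13, 16, 20, 22, 23, 24, 25, 28, 29, 30, 33, 34, 35, 36, 38, 42, 45, 49, 51, 52, 53, 54, 57}; there are 30 of them.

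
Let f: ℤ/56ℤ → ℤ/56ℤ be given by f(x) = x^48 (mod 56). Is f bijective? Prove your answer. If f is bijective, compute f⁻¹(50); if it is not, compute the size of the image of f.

4

f(1) = 1^48 = 1.
f(3): Repeated squaring mod 56: 3^1 ≡ 3, 3^2 ≡ 3² = 9, 3^4 ≡ 9² = 81 ≡ 25, 3^8 ≡ 25² = 625 ≡ 9, 3^16 ≡ 9² = 81 ≡ 25, 3^32 ≡ 25² = 625 ≡ 9. Since 48 = 32 + 16, 3^48 ≡ 9·25: 9·25 = 225 ≡ 1. So 3^48 ≡ 1 (mod 56).
So f(1) = f(3) = 1 while 1 ≠ 3, therefore f is not injective, hence not bijective.
Since f is not bijective, we determine |image(f)|. Computing x^48 mod 56 for each x (by repeated squaring, reducing mod 56 at every step), the values f(0), f(1), …, f(55) are: 0, 1, 8, 1, 8, 1, 8, 49, 8, 1, 8, 1, 8, 1, 0, 1, 8, 1, 8, 1, 8, 49, 8, 1, 8, 1, 8, 1, 0, 1, 8, 1, 8, 1, 8, 49, 8, 1, 8, 1, 8, 1, 0, 1, 8, 1, 8, 1, 8, 49, 8, 1, 8, 1, 8, 1.
The distinct values are {0, 1, 8, 49}; there are 4 of them.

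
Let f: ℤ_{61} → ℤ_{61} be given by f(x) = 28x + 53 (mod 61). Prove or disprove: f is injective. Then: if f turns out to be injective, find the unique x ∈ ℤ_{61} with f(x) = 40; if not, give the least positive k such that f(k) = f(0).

If f(a) = f(b), then 28a ≡ 28b (mod 61). Because gcd(28, 61) = 1, we may cancel 28 to get a ≡ b (mod 61).
Hence f is injective.
We now compute 28⁻¹ mod 61 explicitly. Euclid's algorithm: 61 = 2·28 + 5, 28 = 5·5 + 3, 5 = 1·3 + 2, 3 = 1·2 + 1; back-substituting gives 1 = 24·28 − 11·61, so 28⁻¹ ≡ 24 (mod 61).
Since f is injective, we find f⁻¹(40): we need 28x ≡ 40 − 53 ≡ 48 (mod 61). Using 28⁻¹ = 24: x ≡ 24·48 = 1152 = 18·61 + 54, so x = 54.
Check: f(54) = 28·54 + 53 = 1565 = 25·61 + 40 ≡ 40 (mod 61).

54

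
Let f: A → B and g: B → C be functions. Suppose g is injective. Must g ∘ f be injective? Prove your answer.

No. Take A = {0, 1}, B = C = {0, 1, 2}, f(0) = f(1) = 0, and g = identity (injective).
Then (g ∘ f)(0) = (g ∘ f)(1) = 0 with 0 ≠ 1, so g ∘ f is not injective.

not injective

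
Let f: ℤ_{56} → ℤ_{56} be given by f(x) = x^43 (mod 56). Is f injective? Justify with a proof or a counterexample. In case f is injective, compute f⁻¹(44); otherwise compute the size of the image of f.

35

f(0) = 0^43 = 0.
f(14): Repeated squaring mod 56: 14^1 ≡ 14, 14^2 ≡ 14² = 196 ≡ 28, 14^4 ≡ 28² = 784 ≡ 0, 14^8 ≡ 0² = 0, 14^16 ≡ 0² = 0, 14^32 ≡ 0² = 0. Since 43 = 32 + 8 + 2 + 1, 14^43 ≡ 0·0·28·14: 0·0 = 0, then 0·28 = 0, then 0·14 = 0. So 14^43 ≡ 0 (mod 56).
So f(0) = f(14) = 0 while 0 ≠ 14, thus f is not injective.
Since f is not injective, we determine |image(f)|. Computing x^43 mod 56 for each x (by repeated squaring, reducing mod 56 at every step), the values f(0), f(1), …, f(55) are: 0, 1, 16, 3, 32, 5, 48, 7, 8, 9, 24, 11, 40, 13, 0, 15, 16, 17, 32, 19, 48, 21, 8, 23, 24, 25, 40, 27, 0, 29, 16, 31, 32, 33, 48, 35, 8, 37, 24, 39, 40, 41, 0, 43, 16, 45, 32, 47, 48, 49, 8, 51, 24, 53, 40, 55.
The distinct values are {0, 1, 3, 5, 7, 8, 9, 11, 13, 15, 16, 17, 19, 21, 23, 24, 25, 27, 29, 31, 32, 33, 35, 37, 39, 40, 41, 43, 45, 47, 48, 49, 51, 53, 55}; there are 35 of them.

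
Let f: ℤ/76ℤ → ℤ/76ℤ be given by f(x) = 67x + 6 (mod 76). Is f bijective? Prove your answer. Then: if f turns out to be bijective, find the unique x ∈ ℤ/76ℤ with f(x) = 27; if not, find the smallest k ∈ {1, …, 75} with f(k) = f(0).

23

By definition, f is injective if f(u) = f(v) implies u = v.
Suppose f(u) = f(v) in ℤ/76ℤ. Then 67u + 6 ≡ 67v + 6 (mod 76), hence 67(u − v) ≡ 0 (mod 76).
Since gcd(67, 76) = 1, 67 is invertible modulo 76, hence u − v ≡ 0 (mod 76), i.e. u = v.
We now compute 67⁻¹ mod 76 explicitly. Euclid's algorithm: 76 = 1·67 + 9, 67 = 7·9 + 4, 9 = 2·4 + 1; back-substituting gives 1 = 59·67 − 52·76, so 67⁻¹ ≡ 59 (mod 76).
Then y ↦ 59(y − 6) is a two-sided inverse to f, so every y ∈ ℤ/76ℤ has a preimage.
So f is bijective.
Since f is bijective, we find f⁻¹(27): we need 67x ≡ 27 − 6 ≡ 21 (mod 76). Using 67⁻¹ = 59: x ≡ 59·21 = 1239 = 16·76 + 23, so x = 23.
Check: f(23) = 67·23 + 6 = 1547 = 20·76 + 27 ≡ 27 (mod 76).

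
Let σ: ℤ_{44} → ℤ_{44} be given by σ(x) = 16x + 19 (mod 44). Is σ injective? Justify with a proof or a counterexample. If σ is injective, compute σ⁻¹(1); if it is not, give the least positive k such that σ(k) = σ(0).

We have gcd(16, 44) = 4 > 1. Taking a = 0 and b = 11: σ(0) = 19 and σ(11) = 16·11 + 19 = 195 ≡ 19 (mod 44).
So σ(0) = σ(11) while 0 ≠ 11, therefore σ is not injective.
Since σ is not injective, we find the least positive k with σ(k) = σ(0): this means 16k ≡ 0 (mod 44), i.e. 44 ∣ 16k. Since gcd(16, 44) = 4, dividing through by 4 this holds exactly when 11 ∣ 4k, and as gcd(4, 11) = 1, exactly when 11 ∣ k.
The smallest positive such k is 11.

11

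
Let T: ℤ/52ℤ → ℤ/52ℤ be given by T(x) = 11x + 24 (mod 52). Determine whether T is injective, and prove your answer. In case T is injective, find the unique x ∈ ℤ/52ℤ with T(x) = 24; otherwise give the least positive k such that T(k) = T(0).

Suppose T(u) = T(v) in ℤ/52ℤ. Then 11u + 24 ≡ 11v + 24 (mod 52), therefore 11(u − v) ≡ 0 (mod 52).
Since gcd(11, 52) = 1, 11 is invertible modulo 52, so u − v ≡ 0 (mod 52), i.e. u = v.
Hence T is injective.
We now compute 11⁻¹ mod 52 explicitly. Euclid's algorithm: 52 = 4·11 + 8, 11 = 1·8 + 3, 8 = 2·3 + 2, 3 = 1·2 + 1; back-substituting gives 1 = 19·11 − 4·52, so 11⁻¹ ≡ 19 (mod 52).
Since T is injective, we find T⁻¹(24): we need 11x ≡ 24 − 24 ≡ 0 (mod 52). Using 11⁻¹ = 19: x ≡ 19·0 = 0, so x = 0.
Check: T(0) = 11·0 + 24 = 24 ≡ 24 (mod 52).

0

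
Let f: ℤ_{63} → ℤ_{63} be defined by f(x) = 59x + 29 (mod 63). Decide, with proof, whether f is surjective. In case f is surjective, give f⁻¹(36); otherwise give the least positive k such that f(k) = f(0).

14

Recall that f is surjective if every y in the codomain equals f(x) for some x in the domain.
Since gcd(59, 63) = 1, 59 is invertible modulo 63. Euclid's algorithm: 63 = 1·59 + 4, 59 = 14·4 + 3, 4 = 1·3 + 1; back-substituting gives 1 = 47·59 − 44·63, so 59⁻¹ ≡ 47 (mod 63).
For any y ∈ ℤ_{63}, x = 47(y − 29) mod 63 satisfies f(x) = 59·47(y − 29) + 29 ≡ y (since 59·47 ≡ 1 mod 63). So every y has a preimage.
Therefore f is surjective.
Since f is surjective, we find f⁻¹(36): we need 59x ≡ 36 − 29 ≡ 7 (mod 63). Using 59⁻¹ = 47: x ≡ 47·7 = 329 = 5·63 + 14, so x = 14.
Check: f(14) = 59·14 + 29 = 855 = 13·63 + 36 ≡ 36 (mod 63).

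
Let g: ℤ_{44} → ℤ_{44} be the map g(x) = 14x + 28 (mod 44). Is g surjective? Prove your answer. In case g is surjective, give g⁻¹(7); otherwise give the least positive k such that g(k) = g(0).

22

Since gcd(14, 44) = 2, we have 14x ≡ 0 (mod 2) for all x, so g(x) ≡ 0 (mod 2).
But 1 ≢ 0 (mod 2), so 1 ∈ ℤ_{44} has no preimage. Therefore g is not surjective.
Since g is not surjective, we find the least positive k with g(k) = g(0): this means 14k ≡ 0 (mod 44), i.e. 44 ∣ 14k. Since gcd(14, 44) = 2, dividing through by 2 this holds exactly when 22 ∣ 7k, and as gcd(7, 22) = 1, exactly when 22 ∣ k.
The smallest positive such k is 22.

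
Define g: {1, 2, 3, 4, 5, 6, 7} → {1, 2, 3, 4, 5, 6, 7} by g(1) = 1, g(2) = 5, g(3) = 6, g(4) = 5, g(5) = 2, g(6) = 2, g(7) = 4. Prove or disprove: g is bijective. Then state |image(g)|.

g(2) = 5 = g(4) with 2 ≠ 4, so g is not injective, hence not bijective.
The image of g is {1, 2, 4, 5, 6}, which has 5 elements.

5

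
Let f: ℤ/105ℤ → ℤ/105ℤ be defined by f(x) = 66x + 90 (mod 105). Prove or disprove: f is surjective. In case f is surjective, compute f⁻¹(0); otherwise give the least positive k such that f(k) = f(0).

Recall: surjectivity means every element of the codomain has a preimage under f.
Since gcd(66, 105) = 3, we have 66x ≡ 0 (mod 3) for all x, so f(x) ≡ 0 (mod 3).
But 1 ≢ 0 (mod 3), so 1 ∈ ℤ/105ℤ has no preimage. Thus f is not surjective.
Since f is not surjective, we find the least positive k with f(k) = f(0): this means 66k ≡ 0 (mod 105), i.e. 105 ∣ 66k. Since gcd(66, 105) = 3, dividing through by 3 this holds exactly when 35 ∣ 22k, and as gcd(22, 35) = 1, exactly when 35 ∣ k.
The smallest positive such k is 35.

35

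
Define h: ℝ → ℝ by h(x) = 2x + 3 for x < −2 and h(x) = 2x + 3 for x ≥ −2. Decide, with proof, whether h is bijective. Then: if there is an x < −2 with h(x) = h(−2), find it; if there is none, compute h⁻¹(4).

1/2

Both pieces are strictly increasing (slopes 2 and 2), so each is injective on its own interval.
The left piece maps (−∞, −2) onto (−∞, −1); the right piece maps [−2, ∞) onto [−1, ∞).
Since −1 = −1, the images partition ℝ: h is injective and surjective, hence bijective.
Because the two images are disjoint, no x < −2 has h(x) = h(−2), so we compute h⁻¹(4): 4 lies in [−1, ∞), so solve 2x + 3 = 4: x = (4 − 3)/2 = 1/2.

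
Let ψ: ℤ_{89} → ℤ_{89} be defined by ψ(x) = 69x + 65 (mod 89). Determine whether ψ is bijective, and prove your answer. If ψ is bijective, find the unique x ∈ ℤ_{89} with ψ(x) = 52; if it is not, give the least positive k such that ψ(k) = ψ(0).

14

By definition, ψ is injective if ψ(a) = ψ(b) implies a = b.
Suppose ψ(a) = ψ(b) in ℤ_{89}. Then 69a + 65 ≡ 69b + 65 (mod 89), therefore 69(a − b) ≡ 0 (mod 89).
Since gcd(69, 89) = 1, 69 is invertible modulo 89, so a − b ≡ 0 (mod 89), i.e. a = b.
We now compute 69⁻¹ mod 89 explicitly. Euclid's algorithm: 89 = 1·69 + 20, 69 = 3·20 + 9, 20 = 2·9 + 2, 9 = 4·2 + 1; back-substituting gives 1 = 40·69 − 31·89, so 69⁻¹ ≡ 40 (mod 89).
For any y ∈ ℤ_{89}, x = 40(y − 65) mod 89 satisfies ψ(x) = 69·40(y − 65) + 65 ≡ y (since 69·40 ≡ 1 mod 89). So every y has a preimage.
Hence ψ is bijective.
Since ψ is bijective, we find ψ⁻¹(52): we need 69x ≡ 52 − 65 ≡ 76 (mod 89). Using 69⁻¹ = 40: x ≡ 40·76 = 3040 = 34·89 + 14, so x = 14.
Check: ψ(14) = 69·14 + 65 = 1031 = 11·89 + 52 ≡ 52 (mod 89).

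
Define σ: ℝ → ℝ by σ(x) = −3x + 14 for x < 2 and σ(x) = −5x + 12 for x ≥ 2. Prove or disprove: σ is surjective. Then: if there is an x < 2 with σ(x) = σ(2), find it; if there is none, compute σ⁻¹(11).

1

Both pieces are strictly decreasing (slopes −3 and −5), so each is injective on its own interval.
The left piece maps (−∞, 2) onto (8, ∞); the right piece maps [2, ∞) onto (−∞, 2].
The union (8, ∞) ∪ (−∞, 2] omits the interval between 8 and 2; in particular 8 has no preimage. So σ is not surjective.
Because the two images are disjoint, no x < 2 has σ(x) = σ(2), so we compute σ⁻¹(11): 11 lies in (8, ∞), so solve −3x + 14 = 11: x = (11 − 14)/(−3) = 1.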